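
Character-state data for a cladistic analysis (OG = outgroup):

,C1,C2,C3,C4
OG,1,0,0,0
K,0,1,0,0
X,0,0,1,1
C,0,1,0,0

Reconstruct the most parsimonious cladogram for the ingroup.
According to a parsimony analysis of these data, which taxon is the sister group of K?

C

Character polarity is set by the outgroup: the derived state is whichever differs from the outgroup's state, so for C1 the derived state is '0', and for the remaining characters it is '1'.
All ingroup taxa share the derived state '0' for C1; it defines the ingroup but does not resolve relationships within it.
Only C and K show the derived state '1' for C2, supporting them as a clade.
C3: derived state '1' in X only — an autapomorphy, so it tells us nothing about relationships among taxa.
C4 (derived state '1') is unique to X (autapomorphy; uninformative for grouping).
Most parsimonious ingroup topology: ((K,C),X).
K and C form a cherry on this tree, so they are sister taxa.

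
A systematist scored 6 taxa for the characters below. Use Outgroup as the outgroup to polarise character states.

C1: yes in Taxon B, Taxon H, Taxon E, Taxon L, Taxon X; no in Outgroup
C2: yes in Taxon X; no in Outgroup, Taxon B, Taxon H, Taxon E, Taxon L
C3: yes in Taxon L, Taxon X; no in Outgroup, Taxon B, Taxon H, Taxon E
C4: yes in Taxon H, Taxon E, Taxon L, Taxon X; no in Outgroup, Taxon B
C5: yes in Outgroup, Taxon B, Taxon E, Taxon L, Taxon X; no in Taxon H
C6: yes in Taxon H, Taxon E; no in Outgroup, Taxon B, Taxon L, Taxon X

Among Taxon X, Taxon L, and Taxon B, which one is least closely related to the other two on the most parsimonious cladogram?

Character polarity is set by the outgroup: the derived state is whichever differs from the outgroup's state, so for C5 the derived state is 'no', and for the remaining characters it is 'yes'.
C1 (derived state 'yes') is shared by all ingroup taxa — unites the whole ingroup.
C2 (derived state 'yes') is unique to Taxon X (autapomorphy; uninformative for grouping).
C3: derived state 'yes' in Taxon L and Taxon X only — synapomorphy for {Taxon L, Taxon X}.
C4: derived state 'yes' in Taxon E, Taxon H, Taxon L, and Taxon X only — synapomorphy for {Taxon E, Taxon H, Taxon L, Taxon X}.
C5 (derived state 'no') is unique to Taxon H (autapomorphy; uninformative for grouping).
C6 (derived state 'yes') is shared by Taxon E and Taxon H — a synapomorphy uniting that clade.
Most parsimonious ingroup topology: (Taxon B,((Taxon H,Taxon E),(Taxon L,Taxon X))).
Taxon X and Taxon L share a more recent common ancestor with each other than either does with Taxon B, so Taxon B is the least closely related of the three.

Taxon B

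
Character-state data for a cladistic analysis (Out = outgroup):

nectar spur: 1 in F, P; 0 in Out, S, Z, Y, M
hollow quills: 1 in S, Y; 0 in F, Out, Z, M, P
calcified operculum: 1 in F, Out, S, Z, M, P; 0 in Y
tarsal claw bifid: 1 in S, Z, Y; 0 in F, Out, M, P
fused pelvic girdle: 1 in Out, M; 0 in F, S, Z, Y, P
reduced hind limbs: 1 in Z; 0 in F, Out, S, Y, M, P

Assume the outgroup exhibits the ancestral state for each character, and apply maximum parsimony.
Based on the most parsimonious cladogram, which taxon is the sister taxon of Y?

Character polarity is set by the outgroup: the derived state is whichever differs from the outgroup's state, so for calcified operculum, fused pelvic girdle the derived state is '0', and for the remaining characters it is '1'.
nectar spur (derived state '1') is shared by F and P — a synapomorphy uniting that clade.
hollow quills: derived state '1' in S and Y only — synapomorphy for {S, Y}.
calcified operculum: derived state '0' in Y only — an autapomorphy, so it tells us nothing about relationships among taxa.
Only S, Y, and Z show the derived state '1' for tarsal claw bifid, supporting them as a clade.
fused pelvic girdle: derived state '0' in F, P, S, Y, and Z only — synapomorphy for {F, P, S, Y, Z}.
reduced hind limbs: derived state '1' in Z only — an autapomorphy, so it tells us nothing about relationships among taxa.
Most parsimonious ingroup topology: (M,(((Y,S),Z),(F,P))).
Y and S form a cherry on this tree, so they are sister taxa.

S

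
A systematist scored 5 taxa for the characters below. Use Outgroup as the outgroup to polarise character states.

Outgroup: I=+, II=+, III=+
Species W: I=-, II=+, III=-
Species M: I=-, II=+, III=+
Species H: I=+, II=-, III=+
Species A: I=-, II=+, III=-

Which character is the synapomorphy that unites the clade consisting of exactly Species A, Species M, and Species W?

I

The outgroup has state '+' for every character, so '-' is the derived state throughout.
Only Species A, Species M, and Species W show the derived state '-' for I, supporting them as a clade.
II: derived state '-' in Species H only — an autapomorphy, so it tells us nothing about relationships among taxa.
III (derived state '-') is shared by Species A and Species W — a synapomorphy uniting that clade.
Most parsimonious ingroup topology: (((Species W,Species A),Species M),Species H).
The clade {Species A, Species M, Species W} is supported by I: its derived state '-' occurs in exactly those taxa and in no other taxon (including the outgroup).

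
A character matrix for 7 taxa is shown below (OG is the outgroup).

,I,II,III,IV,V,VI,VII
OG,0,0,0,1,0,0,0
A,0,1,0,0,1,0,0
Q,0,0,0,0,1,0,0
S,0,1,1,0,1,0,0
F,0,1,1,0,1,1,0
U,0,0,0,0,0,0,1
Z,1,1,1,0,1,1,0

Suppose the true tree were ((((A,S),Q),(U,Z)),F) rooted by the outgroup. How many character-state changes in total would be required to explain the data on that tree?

13

Map each character onto ((((A,S),Q),(U,Z)),F) (rooted by OG) and count the minimum state changes it requires (Fitch parsimony):
I: 1; II: 3; III: 3; IV: 1; V: 2; VI: 2; VII: 1.
Total tree length = 13.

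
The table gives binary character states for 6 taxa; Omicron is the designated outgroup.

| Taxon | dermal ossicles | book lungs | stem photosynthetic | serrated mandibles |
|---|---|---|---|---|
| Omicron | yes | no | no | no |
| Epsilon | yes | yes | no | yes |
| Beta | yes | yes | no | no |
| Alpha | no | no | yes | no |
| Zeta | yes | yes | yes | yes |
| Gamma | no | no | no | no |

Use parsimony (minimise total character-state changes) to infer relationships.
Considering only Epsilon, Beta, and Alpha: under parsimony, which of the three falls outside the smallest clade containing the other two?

Alpha

Character polarity is set by the outgroup: the derived state is whichever differs from the outgroup's state, so for dermal ossicles the derived state is 'no', and for the remaining characters it is 'yes'.
Only Alpha and Gamma show the derived state 'no' for dermal ossicles, supporting them as a clade.
book lungs: derived state 'yes' in Beta, Epsilon, and Zeta only — synapomorphy for {Beta, Epsilon, Zeta}.
stem photosynthetic groups Alpha and Zeta, which is incompatible with the clades supported by the remaining characters; treating it as convergent (homoplasy) costs fewer steps than any alternative tree.
serrated mandibles: derived state 'yes' in Epsilon and Zeta only — synapomorphy for {Epsilon, Zeta}.
Most parsimonious ingroup topology: (((Epsilon,Zeta),Beta),(Alpha,Gamma)).
Beta and Epsilon share a more recent common ancestor with each other than either does with Alpha, so Alpha is the least closely related of the three.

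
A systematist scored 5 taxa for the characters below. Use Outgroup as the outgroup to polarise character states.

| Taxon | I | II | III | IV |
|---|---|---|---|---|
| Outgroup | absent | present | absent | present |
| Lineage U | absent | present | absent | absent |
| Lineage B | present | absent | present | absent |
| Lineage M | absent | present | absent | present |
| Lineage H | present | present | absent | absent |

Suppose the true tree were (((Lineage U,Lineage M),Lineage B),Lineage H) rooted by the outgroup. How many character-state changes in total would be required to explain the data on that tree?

6

Map each character onto (((Lineage U,Lineage M),Lineage B),Lineage H) (rooted by Outgroup) and count the minimum state changes it requires (Fitch parsimony):
I: 2; II: 1; III: 1; IV: 2.
Total tree length = 6.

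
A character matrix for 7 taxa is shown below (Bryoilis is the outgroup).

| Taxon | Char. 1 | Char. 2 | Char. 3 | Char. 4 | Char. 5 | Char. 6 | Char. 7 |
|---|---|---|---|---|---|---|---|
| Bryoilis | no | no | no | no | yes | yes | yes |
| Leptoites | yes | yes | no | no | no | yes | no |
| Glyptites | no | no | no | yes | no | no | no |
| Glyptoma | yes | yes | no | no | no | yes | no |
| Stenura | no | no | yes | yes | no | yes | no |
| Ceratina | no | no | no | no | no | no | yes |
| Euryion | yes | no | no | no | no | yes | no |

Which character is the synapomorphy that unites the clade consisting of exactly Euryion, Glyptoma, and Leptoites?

Char. 1

Character polarity is set by the outgroup: the derived state is whichever differs from the outgroup's state, so for Char. 5, Char. 6, Char. 7 the derived state is 'no', and for the remaining characters it is 'yes'.
Only Euryion, Glyptoma, and Leptoites show the derived state 'yes' for Char. 1, supporting them as a clade.
Char. 2: derived state 'yes' in Glyptoma and Leptoites only — synapomorphy for {Glyptoma, Leptoites}.
Char. 3: derived state 'yes' in Stenura only — an autapomorphy, so it tells us nothing about relationships among taxa.
Char. 4: derived state 'yes' in Glyptites and Stenura only — synapomorphy for {Glyptites, Stenura}.
Char. 5 (derived state 'no') is shared by all ingroup taxa — unites the whole ingroup.
Char. 6 groups Ceratina and Glyptites, which is incompatible with the clades supported by the remaining characters; treating it as convergent (homoplasy) costs fewer steps than any alternative tree.
Only Euryion, Glyptites, Glyptoma, Leptoites, and Stenura show the derived state 'no' for Char. 7, supporting them as a clade.
Most parsimonious ingroup topology: ((((Leptoites,Glyptoma),Euryion),(Glyptites,Stenura)),Ceratina).
The clade {Euryion, Glyptoma, Leptoites} is supported by Char. 1: its derived state 'yes' occurs in exactly those taxa and in no other taxon (including the outgroup).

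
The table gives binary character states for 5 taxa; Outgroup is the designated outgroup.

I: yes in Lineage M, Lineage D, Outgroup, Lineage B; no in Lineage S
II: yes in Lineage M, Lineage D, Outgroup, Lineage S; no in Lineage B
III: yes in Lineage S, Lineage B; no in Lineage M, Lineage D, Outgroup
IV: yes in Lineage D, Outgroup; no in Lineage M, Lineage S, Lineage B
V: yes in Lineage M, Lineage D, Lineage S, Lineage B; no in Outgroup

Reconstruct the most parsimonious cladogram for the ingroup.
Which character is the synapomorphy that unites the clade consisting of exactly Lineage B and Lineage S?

Character polarity is set by the outgroup: the derived state is whichever differs from the outgroup's state, so for I, II, IV the derived state is 'no', and for the remaining characters it is 'yes'.
I: derived state 'no' in Lineage S only — an autapomorphy, so it tells us nothing about relationships among taxa.
II: derived state 'no' in Lineage B only — an autapomorphy, so it tells us nothing about relationships among taxa.
III: derived state 'yes' in Lineage B and Lineage S only — synapomorphy for {Lineage B, Lineage S}.
IV: derived state 'no' in Lineage B, Lineage M, and Lineage S only — synapomorphy for {Lineage B, Lineage M, Lineage S}.
All ingroup taxa share the derived state 'yes' for V; it defines the ingroup but does not resolve relationships within it.
Most parsimonious ingroup topology: (((Lineage B,Lineage S),Lineage M),Lineage D).
The clade {Lineage B, Lineage S} is supported by III: its derived state 'yes' occurs in exactly those taxa and in no other taxon (including the outgroup).

III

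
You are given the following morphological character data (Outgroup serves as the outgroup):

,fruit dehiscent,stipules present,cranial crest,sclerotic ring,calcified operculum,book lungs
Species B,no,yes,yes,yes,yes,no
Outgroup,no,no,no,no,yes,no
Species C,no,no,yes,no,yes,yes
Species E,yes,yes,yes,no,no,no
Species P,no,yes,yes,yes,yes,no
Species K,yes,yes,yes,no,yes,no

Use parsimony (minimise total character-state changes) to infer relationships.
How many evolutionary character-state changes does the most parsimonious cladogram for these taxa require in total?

6

Character polarity is set by the outgroup: the derived state is whichever differs from the outgroup's state, so for calcified operculum the derived state is 'no', and for the remaining characters it is 'yes'.
fruit dehiscent (derived state 'yes') is shared by Species E and Species K — a synapomorphy uniting that clade.
Only Species B, Species E, Species K, and Species P show the derived state 'yes' for stipules present, supporting them as a clade.
cranial crest (derived state 'yes') is shared by all ingroup taxa — unites the whole ingroup.
sclerotic ring (derived state 'yes') is shared by Species B and Species P — a synapomorphy uniting that clade.
calcified operculum: derived state 'no' in Species E only — an autapomorphy, so it tells us nothing about relationships among taxa.
book lungs (derived state 'yes') is unique to Species C (autapomorphy; uninformative for grouping).
Most parsimonious ingroup topology: (((Species E,Species K),(Species B,Species P)),Species C).
Changes per character on this tree: fruit dehiscent: 1; stipules present: 1; cranial crest: 1; sclerotic ring: 1; calcified operculum: 1; book lungs: 1.
Total = 6.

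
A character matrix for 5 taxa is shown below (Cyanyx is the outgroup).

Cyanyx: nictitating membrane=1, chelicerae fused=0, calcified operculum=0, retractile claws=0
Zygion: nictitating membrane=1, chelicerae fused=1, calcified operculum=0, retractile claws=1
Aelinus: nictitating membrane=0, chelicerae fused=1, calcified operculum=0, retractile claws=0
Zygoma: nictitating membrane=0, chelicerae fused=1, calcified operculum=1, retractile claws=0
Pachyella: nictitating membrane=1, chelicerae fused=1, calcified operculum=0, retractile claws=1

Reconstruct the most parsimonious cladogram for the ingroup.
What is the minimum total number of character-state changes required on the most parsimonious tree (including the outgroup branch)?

4

Character polarity is set by the outgroup: the derived state is whichever differs from the outgroup's state, so for nictitating membrane the derived state is '0', and for the remaining characters it is '1'.
Only Aelinus and Zygoma show the derived state '0' for nictitating membrane, supporting them as a clade.
All ingroup taxa share the derived state '1' for chelicerae fused; it defines the ingroup but does not resolve relationships within it.
calcified operculum (derived state '1') is unique to Zygoma (autapomorphy; uninformative for grouping).
retractile claws: derived state '1' in Pachyella and Zygion only — synapomorphy for {Pachyella, Zygion}.
Most parsimonious ingroup topology: ((Zygion,Pachyella),(Aelinus,Zygoma)).
Changes per character on this tree: nictitating membrane: 1; chelicerae fused: 1; calcified operculum: 1; retractile claws: 1.
Total = 4.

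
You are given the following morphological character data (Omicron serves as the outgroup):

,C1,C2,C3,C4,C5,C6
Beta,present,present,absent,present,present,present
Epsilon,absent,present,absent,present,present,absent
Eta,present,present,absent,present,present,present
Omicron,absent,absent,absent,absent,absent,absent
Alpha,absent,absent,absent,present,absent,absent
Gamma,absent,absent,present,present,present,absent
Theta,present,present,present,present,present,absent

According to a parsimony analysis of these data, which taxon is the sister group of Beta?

The outgroup has state 'absent' for every character, so 'present' is the derived state throughout.
C1 (derived state 'present') is shared by Beta, Eta, and Theta — a synapomorphy uniting that clade.
Only Beta, Epsilon, Eta, and Theta show the derived state 'present' for C2, supporting them as a clade.
C3 groups Gamma and Theta, which is incompatible with the clades supported by the remaining characters; treating it as convergent (homoplasy) costs fewer steps than any alternative tree.
All ingroup taxa share the derived state 'present' for C4; it defines the ingroup but does not resolve relationships within it.
C5 (derived state 'present') is shared by Beta, Epsilon, Eta, Gamma, and Theta — a synapomorphy uniting that clade.
C6: derived state 'present' in Beta and Eta only — synapomorphy for {Beta, Eta}.
Most parsimonious ingroup topology: (((Epsilon,(Theta,(Beta,Eta))),Gamma),Alpha).
Beta and Eta form a cherry on this tree, so they are sister taxa.

Eta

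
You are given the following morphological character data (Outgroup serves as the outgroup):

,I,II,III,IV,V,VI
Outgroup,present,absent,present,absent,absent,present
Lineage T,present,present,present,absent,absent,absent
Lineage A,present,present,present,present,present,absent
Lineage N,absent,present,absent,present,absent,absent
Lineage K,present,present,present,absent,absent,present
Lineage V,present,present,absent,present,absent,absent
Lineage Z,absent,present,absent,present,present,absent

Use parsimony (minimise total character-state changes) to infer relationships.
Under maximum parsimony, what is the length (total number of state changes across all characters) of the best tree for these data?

7

Character polarity is set by the outgroup: the derived state is whichever differs from the outgroup's state, so for I, III, VI the derived state is 'absent', and for the remaining characters it is 'present'.
I: derived state 'absent' in Lineage N and Lineage Z only — synapomorphy for {Lineage N, Lineage Z}.
All ingroup taxa share the derived state 'present' for II; it defines the ingroup but does not resolve relationships within it.
III (derived state 'absent') is shared by Lineage N, Lineage V, and Lineage Z — a synapomorphy uniting that clade.
Only Lineage A, Lineage N, Lineage V, and Lineage Z show the derived state 'present' for IV, supporting them as a clade.
V groups Lineage A and Lineage Z, which is incompatible with the clades supported by the remaining characters; treating it as convergent (homoplasy) costs fewer steps than any alternative tree.
Only Lineage A, Lineage N, Lineage T, Lineage V, and Lineage Z show the derived state 'absent' for VI, supporting them as a clade.
Most parsimonious ingroup topology: ((Lineage T,(Lineage A,((Lineage N,Lineage Z),Lineage V))),Lineage K).
Changes per character on this tree: I: 1; II: 1; III: 1; IV: 1; V: 2; VI: 1.
Total = 7.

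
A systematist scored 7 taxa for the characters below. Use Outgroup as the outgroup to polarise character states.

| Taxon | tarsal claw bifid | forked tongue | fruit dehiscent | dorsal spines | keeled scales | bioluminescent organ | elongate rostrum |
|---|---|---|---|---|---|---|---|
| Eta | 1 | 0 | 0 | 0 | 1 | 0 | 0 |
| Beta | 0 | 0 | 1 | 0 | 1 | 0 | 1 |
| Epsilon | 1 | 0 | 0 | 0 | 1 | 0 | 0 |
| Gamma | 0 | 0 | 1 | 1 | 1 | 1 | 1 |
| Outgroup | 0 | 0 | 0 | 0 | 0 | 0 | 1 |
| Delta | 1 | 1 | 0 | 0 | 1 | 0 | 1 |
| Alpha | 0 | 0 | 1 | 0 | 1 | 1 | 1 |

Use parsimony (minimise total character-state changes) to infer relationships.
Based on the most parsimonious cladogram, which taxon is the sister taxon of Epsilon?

Character polarity is set by the outgroup: the derived state is whichever differs from the outgroup's state, so for elongate rostrum the derived state is '0', and for the remaining characters it is '1'.
Only Delta, Epsilon, and Eta show the derived state '1' for tarsal claw bifid, supporting them as a clade.
forked tongue: derived state '1' in Delta only — an autapomorphy, so it tells us nothing about relationships among taxa.
fruit dehiscent (derived state '1') is shared by Alpha, Beta, and Gamma — a synapomorphy uniting that clade.
dorsal spines: derived state '1' in Gamma only — an autapomorphy, so it tells us nothing about relationships among taxa.
All ingroup taxa share the derived state '1' for keeled scales; it defines the ingroup but does not resolve relationships within it.
Only Alpha and Gamma show the derived state '1' for bioluminescent organ, supporting them as a clade.
elongate rostrum: derived state '0' in Epsilon and Eta only — synapomorphy for {Epsilon, Eta}.
Most parsimonious ingroup topology: (((Eta,Epsilon),Delta),(Beta,(Alpha,Gamma))).
Epsilon and Eta form a cherry on this tree, so they are sister taxa.

Eta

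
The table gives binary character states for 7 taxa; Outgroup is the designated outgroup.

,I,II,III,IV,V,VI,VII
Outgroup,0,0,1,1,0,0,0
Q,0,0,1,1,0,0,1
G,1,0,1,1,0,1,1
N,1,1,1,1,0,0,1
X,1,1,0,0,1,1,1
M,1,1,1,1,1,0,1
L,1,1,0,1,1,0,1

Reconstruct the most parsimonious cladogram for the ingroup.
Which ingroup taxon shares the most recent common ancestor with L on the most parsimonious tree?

X

Character polarity is set by the outgroup: the derived state is whichever differs from the outgroup's state, so for III, IV the derived state is '0', and for the remaining characters it is '1'.
Only G, L, M, N, and X show the derived state '1' for I, supporting them as a clade.
Only L, M, N, and X show the derived state '1' for II, supporting them as a clade.
Only L and X show the derived state '0' for III, supporting them as a clade.
IV: derived state '0' in X only — an autapomorphy, so it tells us nothing about relationships among taxa.
V (derived state '1') is shared by L, M, and X — a synapomorphy uniting that clade.
VI (state '1') occurs in G and X but conflicts with the nesting implied by the other characters — most parsimoniously interpreted as homoplasy.
VII (derived state '1') is shared by all ingroup taxa — unites the whole ingroup.
Most parsimonious ingroup topology: (Q,(G,(N,((X,L),M)))).
L and X form a cherry on this tree, so they are sister taxa.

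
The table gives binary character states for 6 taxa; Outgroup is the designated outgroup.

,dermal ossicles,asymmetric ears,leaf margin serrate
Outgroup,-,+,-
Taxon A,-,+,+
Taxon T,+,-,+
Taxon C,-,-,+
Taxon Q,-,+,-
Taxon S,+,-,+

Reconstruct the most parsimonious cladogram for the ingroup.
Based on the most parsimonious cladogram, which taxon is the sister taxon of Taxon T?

Character polarity is set by the outgroup: the derived state is whichever differs from the outgroup's state, so for asymmetric ears the derived state is '-', and for the remaining characters it is '+'.
dermal ossicles (derived state '+') is shared by Taxon S and Taxon T — a synapomorphy uniting that clade.
asymmetric ears (derived state '-') is shared by Taxon C, Taxon S, and Taxon T — a synapomorphy uniting that clade.
Only Taxon A, Taxon C, Taxon S, and Taxon T show the derived state '+' for leaf margin serrate, supporting them as a clade.
Most parsimonious ingroup topology: ((Taxon A,((Taxon T,Taxon S),Taxon C)),Taxon Q).
Taxon T and Taxon S form a cherry on this tree, so they are sister taxa.

Taxon S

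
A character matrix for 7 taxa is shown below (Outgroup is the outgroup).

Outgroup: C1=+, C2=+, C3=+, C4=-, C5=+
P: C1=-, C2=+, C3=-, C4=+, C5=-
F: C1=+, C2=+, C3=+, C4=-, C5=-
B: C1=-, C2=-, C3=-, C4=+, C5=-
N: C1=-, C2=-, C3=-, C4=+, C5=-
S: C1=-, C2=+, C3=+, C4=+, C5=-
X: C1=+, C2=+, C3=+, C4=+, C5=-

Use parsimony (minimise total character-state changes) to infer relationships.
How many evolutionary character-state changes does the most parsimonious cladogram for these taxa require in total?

5

Character polarity is set by the outgroup: the derived state is whichever differs from the outgroup's state, so for C1, C2, C3, C5 the derived state is '-', and for the remaining characters it is '+'.
C1: derived state '-' in B, N, P, and S only — synapomorphy for {B, N, P, S}.
C2 (derived state '-') is shared by B and N — a synapomorphy uniting that clade.
Only B, N, and P show the derived state '-' for C3, supporting them as a clade.
C4 (derived state '+') is shared by B, N, P, S, and X — a synapomorphy uniting that clade.
C5 (derived state '-') is shared by all ingroup taxa — unites the whole ingroup.
Most parsimonious ingroup topology: ((((P,(B,N)),S),X),F).
Changes per character on this tree: C1: 1; C2: 1; C3: 1; C4: 1; C5: 1.
Total = 5.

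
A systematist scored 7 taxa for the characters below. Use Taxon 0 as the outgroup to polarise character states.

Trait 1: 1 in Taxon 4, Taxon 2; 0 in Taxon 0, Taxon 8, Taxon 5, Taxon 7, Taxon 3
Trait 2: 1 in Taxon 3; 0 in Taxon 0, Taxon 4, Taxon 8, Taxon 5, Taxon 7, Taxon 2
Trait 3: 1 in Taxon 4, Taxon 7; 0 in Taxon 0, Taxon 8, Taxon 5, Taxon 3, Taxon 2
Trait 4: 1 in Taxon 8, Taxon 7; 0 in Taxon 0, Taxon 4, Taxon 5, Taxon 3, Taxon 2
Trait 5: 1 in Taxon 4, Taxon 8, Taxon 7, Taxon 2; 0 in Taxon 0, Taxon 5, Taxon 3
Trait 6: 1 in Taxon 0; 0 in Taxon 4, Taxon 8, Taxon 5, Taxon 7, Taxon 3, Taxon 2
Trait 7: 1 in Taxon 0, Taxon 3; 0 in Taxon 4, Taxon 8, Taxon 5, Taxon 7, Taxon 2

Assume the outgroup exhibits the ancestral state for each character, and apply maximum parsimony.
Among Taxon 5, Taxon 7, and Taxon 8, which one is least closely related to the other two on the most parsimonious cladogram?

Character polarity is set by the outgroup: the derived state is whichever differs from the outgroup's state, so for Trait 6, Trait 7 the derived state is '0', and for the remaining characters it is '1'.
Only Taxon 2 and Taxon 4 show the derived state '1' for Trait 1, supporting them as a clade.
Trait 2: derived state '1' in Taxon 3 only — an autapomorphy, so it tells us nothing about relationships among taxa.
Trait 3 (state '1') occurs in Taxon 4 and Taxon 7 but conflicts with the nesting implied by the other characters — most parsimoniously interpreted as homoplasy.
Trait 4: derived state '1' in Taxon 7 and Taxon 8 only — synapomorphy for {Taxon 7, Taxon 8}.
Trait 5: derived state '1' in Taxon 2, Taxon 4, Taxon 7, and Taxon 8 only — synapomorphy for {Taxon 2, Taxon 4, Taxon 7, Taxon 8}.
All ingroup taxa share the derived state '0' for Trait 6; it defines the ingroup but does not resolve relationships within it.
Only Taxon 2, Taxon 4, Taxon 5, Taxon 7, and Taxon 8 show the derived state '0' for Trait 7, supporting them as a clade.
Most parsimonious ingroup topology: ((((Taxon 4,Taxon 2),(Taxon 8,Taxon 7)),Taxon 5),Taxon 3).
Taxon 7 and Taxon 8 share a more recent common ancestor with each other than either does with Taxon 5, so Taxon 5 is the least closely related of the three.

Taxon 5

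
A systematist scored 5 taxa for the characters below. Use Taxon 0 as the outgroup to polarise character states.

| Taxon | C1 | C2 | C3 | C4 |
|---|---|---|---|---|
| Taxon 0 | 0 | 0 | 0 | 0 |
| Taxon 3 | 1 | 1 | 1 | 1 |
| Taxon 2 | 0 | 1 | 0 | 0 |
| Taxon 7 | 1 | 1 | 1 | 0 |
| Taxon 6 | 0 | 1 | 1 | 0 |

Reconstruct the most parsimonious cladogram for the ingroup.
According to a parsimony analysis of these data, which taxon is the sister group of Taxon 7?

Taxon 3

The outgroup has state '0' for every character, so '1' is the derived state throughout.
Only Taxon 3 and Taxon 7 show the derived state '1' for C1, supporting them as a clade.
C2 (derived state '1') is shared by all ingroup taxa — unites the whole ingroup.
Only Taxon 3, Taxon 6, and Taxon 7 show the derived state '1' for C3, supporting them as a clade.
C4 (derived state '1') is unique to Taxon 3 (autapomorphy; uninformative for grouping).
Most parsimonious ingroup topology: (((Taxon 3,Taxon 7),Taxon 6),Taxon 2).
Taxon 7 and Taxon 3 form a cherry on this tree, so they are sister taxa.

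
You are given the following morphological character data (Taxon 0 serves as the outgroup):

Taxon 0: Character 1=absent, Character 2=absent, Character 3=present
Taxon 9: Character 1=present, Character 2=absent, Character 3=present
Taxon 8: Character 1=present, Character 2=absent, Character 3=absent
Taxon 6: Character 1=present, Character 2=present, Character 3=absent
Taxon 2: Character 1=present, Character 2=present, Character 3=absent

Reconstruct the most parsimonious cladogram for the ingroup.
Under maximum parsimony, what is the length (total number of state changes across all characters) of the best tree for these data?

Character polarity is set by the outgroup: the derived state is whichever differs from the outgroup's state, so for Character 3 the derived state is 'absent', and for the remaining characters it is 'present'.
Character 1 (derived state 'present') is shared by all ingroup taxa — unites the whole ingroup.
Character 2 (derived state 'present') is shared by Taxon 2 and Taxon 6 — a synapomorphy uniting that clade.
Only Taxon 2, Taxon 6, and Taxon 8 show the derived state 'absent' for Character 3, supporting them as a clade.
Most parsimonious ingroup topology: (Taxon 9,(Taxon 8,(Taxon 6,Taxon 2))).
Changes per character on this tree: Character 1: 1; Character 2: 1; Character 3: 1.
Total = 3.

3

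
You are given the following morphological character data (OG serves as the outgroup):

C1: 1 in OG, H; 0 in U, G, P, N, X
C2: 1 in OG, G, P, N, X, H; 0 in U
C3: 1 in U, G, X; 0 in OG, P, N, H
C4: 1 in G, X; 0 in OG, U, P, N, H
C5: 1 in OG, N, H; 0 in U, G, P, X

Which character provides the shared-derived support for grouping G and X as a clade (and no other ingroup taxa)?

Character polarity is set by the outgroup: the derived state is whichever differs from the outgroup's state, so for C1, C2, C5 the derived state is '0', and for the remaining characters it is '1'.
C1: derived state '0' in G, N, P, U, and X only — synapomorphy for {G, N, P, U, X}.
C2 (derived state '0') is unique to U (autapomorphy; uninformative for grouping).
Only G, U, and X show the derived state '1' for C3, supporting them as a clade.
C4: derived state '1' in G and X only — synapomorphy for {G, X}.
C5 (derived state '0') is shared by G, P, U, and X — a synapomorphy uniting that clade.
Most parsimonious ingroup topology: ((((U,(G,X)),P),N),H).
The clade {G, X} is supported by C4: its derived state '1' occurs in exactly those taxa and in no other taxon (including the outgroup).

C4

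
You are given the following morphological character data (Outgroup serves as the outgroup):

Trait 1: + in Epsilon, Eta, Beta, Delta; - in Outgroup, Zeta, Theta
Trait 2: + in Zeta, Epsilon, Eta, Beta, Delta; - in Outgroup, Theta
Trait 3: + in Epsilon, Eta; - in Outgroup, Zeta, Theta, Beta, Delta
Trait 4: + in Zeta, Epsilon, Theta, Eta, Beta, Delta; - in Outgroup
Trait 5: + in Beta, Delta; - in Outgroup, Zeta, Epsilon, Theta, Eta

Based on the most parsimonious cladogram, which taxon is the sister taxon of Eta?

Epsilon

The outgroup has state '-' for every character, so '+' is the derived state throughout.
Only Beta, Delta, Epsilon, and Eta show the derived state '+' for Trait 1, supporting them as a clade.
Trait 2 (derived state '+') is shared by Beta, Delta, Epsilon, Eta, and Zeta — a synapomorphy uniting that clade.
Trait 3 (derived state '+') is shared by Epsilon and Eta — a synapomorphy uniting that clade.
Trait 4 (derived state '+') is shared by all ingroup taxa — unites the whole ingroup.
Trait 5 (derived state '+') is shared by Beta and Delta — a synapomorphy uniting that clade.
Most parsimonious ingroup topology: ((Zeta,((Epsilon,Eta),(Beta,Delta))),Theta).
Eta and Epsilon form a cherry on this tree, so they are sister taxa.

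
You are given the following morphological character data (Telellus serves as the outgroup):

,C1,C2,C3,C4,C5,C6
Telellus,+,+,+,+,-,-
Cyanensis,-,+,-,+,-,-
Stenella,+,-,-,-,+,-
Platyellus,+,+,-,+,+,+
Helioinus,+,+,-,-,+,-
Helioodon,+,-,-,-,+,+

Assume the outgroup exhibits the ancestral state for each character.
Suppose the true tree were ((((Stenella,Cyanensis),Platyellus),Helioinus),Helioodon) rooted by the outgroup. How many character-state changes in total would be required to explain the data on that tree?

Map each character onto ((((Stenella,Cyanensis),Platyellus),Helioinus),Helioodon) (rooted by Telellus) and count the minimum state changes it requires (Fitch parsimony):
C1: 1; C2: 2; C3: 1; C4: 3; C5: 2; C6: 2.
Total tree length = 11.

11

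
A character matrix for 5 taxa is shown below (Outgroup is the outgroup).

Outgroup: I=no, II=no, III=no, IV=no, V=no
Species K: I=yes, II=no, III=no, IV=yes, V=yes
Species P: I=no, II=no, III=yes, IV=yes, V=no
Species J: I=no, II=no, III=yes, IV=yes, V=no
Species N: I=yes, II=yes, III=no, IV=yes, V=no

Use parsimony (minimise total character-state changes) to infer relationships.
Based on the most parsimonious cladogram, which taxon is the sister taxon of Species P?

The outgroup has state 'no' for every character, so 'yes' is the derived state throughout.
Only Species K and Species N show the derived state 'yes' for I, supporting them as a clade.
II (derived state 'yes') is unique to Species N (autapomorphy; uninformative for grouping).
III (derived state 'yes') is shared by Species J and Species P — a synapomorphy uniting that clade.
All ingroup taxa share the derived state 'yes' for IV; it defines the ingroup but does not resolve relationships within it.
V: derived state 'yes' in Species K only — an autapomorphy, so it tells us nothing about relationships among taxa.
Most parsimonious ingroup topology: ((Species K,Species N),(Species P,Species J)).
Species P and Species J form a cherry on this tree, so they are sister taxa.

Species J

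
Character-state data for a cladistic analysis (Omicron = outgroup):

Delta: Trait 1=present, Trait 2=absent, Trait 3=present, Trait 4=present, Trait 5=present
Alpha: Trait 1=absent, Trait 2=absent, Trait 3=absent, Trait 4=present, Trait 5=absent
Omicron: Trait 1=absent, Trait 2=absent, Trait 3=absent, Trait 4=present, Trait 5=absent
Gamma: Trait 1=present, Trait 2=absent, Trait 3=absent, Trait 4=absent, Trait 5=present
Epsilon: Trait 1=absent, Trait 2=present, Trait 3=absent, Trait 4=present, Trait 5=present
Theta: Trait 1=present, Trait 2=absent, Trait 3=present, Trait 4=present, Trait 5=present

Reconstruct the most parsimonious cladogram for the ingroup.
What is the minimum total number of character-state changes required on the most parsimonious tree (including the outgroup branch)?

Character polarity is set by the outgroup: the derived state is whichever differs from the outgroup's state, so for Trait 4 the derived state is 'absent', and for the remaining characters it is 'present'.
Trait 1 (derived state 'present') is shared by Delta, Gamma, and Theta — a synapomorphy uniting that clade.
Trait 2: derived state 'present' in Epsilon only — an autapomorphy, so it tells us nothing about relationships among taxa.
Trait 3: derived state 'present' in Delta and Theta only — synapomorphy for {Delta, Theta}.
Trait 4 (derived state 'absent') is unique to Gamma (autapomorphy; uninformative for grouping).
Trait 5: derived state 'present' in Delta, Epsilon, Gamma, and Theta only — synapomorphy for {Delta, Epsilon, Gamma, Theta}.
Most parsimonious ingroup topology: ((((Theta,Delta),Gamma),Epsilon),Alpha).
Changes per character on this tree: Trait 1: 1; Trait 2: 1; Trait 3: 1; Trait 4: 1; Trait 5: 1.
Total = 5.

5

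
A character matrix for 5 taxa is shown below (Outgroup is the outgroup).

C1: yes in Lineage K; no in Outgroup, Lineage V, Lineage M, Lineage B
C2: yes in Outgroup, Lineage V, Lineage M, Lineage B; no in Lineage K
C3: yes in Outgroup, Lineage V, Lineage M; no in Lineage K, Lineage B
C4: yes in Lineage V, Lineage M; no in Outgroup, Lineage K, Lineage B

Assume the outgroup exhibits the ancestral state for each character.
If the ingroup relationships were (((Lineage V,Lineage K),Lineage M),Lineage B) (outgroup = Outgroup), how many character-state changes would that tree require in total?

Map each character onto (((Lineage V,Lineage K),Lineage M),Lineage B) (rooted by Outgroup) and count the minimum state changes it requires (Fitch parsimony):
C1: 1; C2: 1; C3: 2; C4: 2.
Total tree length = 6.

6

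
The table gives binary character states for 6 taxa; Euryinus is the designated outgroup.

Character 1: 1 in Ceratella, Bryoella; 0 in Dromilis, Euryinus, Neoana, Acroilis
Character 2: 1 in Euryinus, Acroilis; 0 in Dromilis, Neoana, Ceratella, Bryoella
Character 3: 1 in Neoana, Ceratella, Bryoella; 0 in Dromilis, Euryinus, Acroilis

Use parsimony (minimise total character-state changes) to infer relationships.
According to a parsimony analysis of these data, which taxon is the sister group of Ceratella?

Bryoella

Character polarity is set by the outgroup: the derived state is whichever differs from the outgroup's state, so for Character 2 the derived state is '0', and for the remaining characters it is '1'.
Character 1 (derived state '1') is shared by Bryoella and Ceratella — a synapomorphy uniting that clade.
Only Bryoella, Ceratella, Dromilis, and Neoana show the derived state '0' for Character 2, supporting them as a clade.
Character 3: derived state '1' in Bryoella, Ceratella, and Neoana only — synapomorphy for {Bryoella, Ceratella, Neoana}.
Most parsimonious ingroup topology: ((((Bryoella,Ceratella),Neoana),Dromilis),Acroilis).
Ceratella and Bryoella form a cherry on this tree, so they are sister taxa.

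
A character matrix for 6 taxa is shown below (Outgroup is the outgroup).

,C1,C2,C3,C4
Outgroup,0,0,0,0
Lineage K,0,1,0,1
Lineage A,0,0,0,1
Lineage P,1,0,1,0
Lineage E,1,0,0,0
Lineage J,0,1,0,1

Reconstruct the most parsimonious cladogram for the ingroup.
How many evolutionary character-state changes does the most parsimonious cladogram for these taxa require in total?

The outgroup has state '0' for every character, so '1' is the derived state throughout.
C1 (derived state '1') is shared by Lineage E and Lineage P — a synapomorphy uniting that clade.
C2 (derived state '1') is shared by Lineage J and Lineage K — a synapomorphy uniting that clade.
C3 (derived state '1') is unique to Lineage P (autapomorphy; uninformative for grouping).
C4 (derived state '1') is shared by Lineage A, Lineage J, and Lineage K — a synapomorphy uniting that clade.
Most parsimonious ingroup topology: (((Lineage K,Lineage J),Lineage A),(Lineage P,Lineage E)).
Changes per character on this tree: C1: 1; C2: 1; C3: 1; C4: 1.
Total = 4.

4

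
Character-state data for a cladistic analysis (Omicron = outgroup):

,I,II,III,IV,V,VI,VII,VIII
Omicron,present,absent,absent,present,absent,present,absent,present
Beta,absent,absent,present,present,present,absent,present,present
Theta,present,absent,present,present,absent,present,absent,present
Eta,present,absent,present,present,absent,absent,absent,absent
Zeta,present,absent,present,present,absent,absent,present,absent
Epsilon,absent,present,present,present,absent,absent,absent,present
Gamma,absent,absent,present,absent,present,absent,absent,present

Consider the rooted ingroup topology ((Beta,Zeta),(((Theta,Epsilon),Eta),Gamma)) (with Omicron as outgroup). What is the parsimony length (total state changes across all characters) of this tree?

Map each character onto ((Beta,Zeta),(((Theta,Epsilon),Eta),Gamma)) (rooted by Omicron) and count the minimum state changes it requires (Fitch parsimony):
I: 3; II: 1; III: 1; IV: 1; V: 2; VI: 2; VII: 1; VIII: 2.
Total tree length = 13.

13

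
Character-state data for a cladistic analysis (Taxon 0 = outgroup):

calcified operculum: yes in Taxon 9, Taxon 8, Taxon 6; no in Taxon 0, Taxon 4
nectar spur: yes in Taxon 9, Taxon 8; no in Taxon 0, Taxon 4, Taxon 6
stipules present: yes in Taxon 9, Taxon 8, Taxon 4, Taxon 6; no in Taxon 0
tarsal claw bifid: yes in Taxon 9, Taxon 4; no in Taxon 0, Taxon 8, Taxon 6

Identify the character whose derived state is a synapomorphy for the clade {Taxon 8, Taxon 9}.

The outgroup has state 'no' for every character, so 'yes' is the derived state throughout.
calcified operculum: derived state 'yes' in Taxon 6, Taxon 8, and Taxon 9 only — synapomorphy for {Taxon 6, Taxon 8, Taxon 9}.
nectar spur: derived state 'yes' in Taxon 8 and Taxon 9 only — synapomorphy for {Taxon 8, Taxon 9}.
stipules present (derived state 'yes') is shared by all ingroup taxa — unites the whole ingroup.
tarsal claw bifid (state 'yes') occurs in Taxon 4 and Taxon 9 but conflicts with the nesting implied by the other characters — most parsimoniously interpreted as homoplasy.
Most parsimonious ingroup topology: (((Taxon 9,Taxon 8),Taxon 6),Taxon 4).
The clade {Taxon 8, Taxon 9} is supported by nectar spur: its derived state 'yes' occurs in exactly those taxa and in no other taxon (including the outgroup).

nectar spur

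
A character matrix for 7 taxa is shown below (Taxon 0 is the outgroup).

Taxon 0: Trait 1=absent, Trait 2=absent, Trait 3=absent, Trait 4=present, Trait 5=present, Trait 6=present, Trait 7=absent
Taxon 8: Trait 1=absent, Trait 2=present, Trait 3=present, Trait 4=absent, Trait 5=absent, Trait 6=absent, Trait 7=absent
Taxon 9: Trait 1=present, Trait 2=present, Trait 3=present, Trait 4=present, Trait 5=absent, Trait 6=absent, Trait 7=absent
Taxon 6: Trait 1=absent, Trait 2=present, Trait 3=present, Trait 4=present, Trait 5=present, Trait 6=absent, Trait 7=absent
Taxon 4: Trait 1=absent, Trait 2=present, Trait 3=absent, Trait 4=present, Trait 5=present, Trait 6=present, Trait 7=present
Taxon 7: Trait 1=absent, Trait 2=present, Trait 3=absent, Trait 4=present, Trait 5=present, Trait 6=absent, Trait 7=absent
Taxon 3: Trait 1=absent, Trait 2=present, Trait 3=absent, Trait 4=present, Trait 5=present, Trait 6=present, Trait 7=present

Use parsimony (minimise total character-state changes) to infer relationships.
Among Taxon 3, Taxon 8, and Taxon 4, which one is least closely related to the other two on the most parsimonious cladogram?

Character polarity is set by the outgroup: the derived state is whichever differs from the outgroup's state, so for Trait 4, Trait 5, Trait 6 the derived state is 'absent', and for the remaining characters it is 'present'.
Trait 1 (derived state 'present') is unique to Taxon 9 (autapomorphy; uninformative for grouping).
Trait 2 (derived state 'present') is shared by all ingroup taxa — unites the whole ingroup.
Trait 3 (derived state 'present') is shared by Taxon 6, Taxon 8, and Taxon 9 — a synapomorphy uniting that clade.
Trait 4: derived state 'absent' in Taxon 8 only — an autapomorphy, so it tells us nothing about relationships among taxa.
Trait 5: derived state 'absent' in Taxon 8 and Taxon 9 only — synapomorphy for {Taxon 8, Taxon 9}.
Trait 6: derived state 'absent' in Taxon 6, Taxon 7, Taxon 8, and Taxon 9 only — synapomorphy for {Taxon 6, Taxon 7, Taxon 8, Taxon 9}.
Trait 7 (derived state 'present') is shared by Taxon 3 and Taxon 4 — a synapomorphy uniting that clade.
Most parsimonious ingroup topology: ((((Taxon 8,Taxon 9),Taxon 6),Taxon 7),(Taxon 4,Taxon 3)).
Taxon 3 and Taxon 4 share a more recent common ancestor with each other than either does with Taxon 8, so Taxon 8 is the least closely related of the three.

Taxon 8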